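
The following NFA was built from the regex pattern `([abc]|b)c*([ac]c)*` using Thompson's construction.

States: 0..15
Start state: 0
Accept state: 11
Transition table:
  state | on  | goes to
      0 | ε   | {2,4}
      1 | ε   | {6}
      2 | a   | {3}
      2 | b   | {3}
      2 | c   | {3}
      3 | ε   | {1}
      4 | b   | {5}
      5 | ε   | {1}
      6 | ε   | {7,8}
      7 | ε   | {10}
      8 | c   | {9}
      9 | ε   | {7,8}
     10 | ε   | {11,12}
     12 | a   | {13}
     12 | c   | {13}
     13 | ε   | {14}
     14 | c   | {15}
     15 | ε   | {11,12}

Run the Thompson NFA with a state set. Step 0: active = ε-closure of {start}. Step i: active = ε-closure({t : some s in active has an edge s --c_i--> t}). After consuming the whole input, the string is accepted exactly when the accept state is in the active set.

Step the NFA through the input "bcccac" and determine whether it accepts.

start: ε-closure({0}) = {0,2,4}
'b' @ 1: {1,3,5,6,7,8,10,11,12}  ✓accept
'c' @ 2: {7,8,9,10,11,12,13,14}  ✓accept
'c' @ 3: {7,8,9,10,11,12,13,14,15}  ✓accept
'c' @ 4: {7,8,9,10,11,12,13,14,15}  ✓accept
'a' @ 5: {13,14}
'c' @ 6: {11,12,15}  ✓accept
after full input: {11,12,15}  (accept=11 in)

Answer: ACCEPT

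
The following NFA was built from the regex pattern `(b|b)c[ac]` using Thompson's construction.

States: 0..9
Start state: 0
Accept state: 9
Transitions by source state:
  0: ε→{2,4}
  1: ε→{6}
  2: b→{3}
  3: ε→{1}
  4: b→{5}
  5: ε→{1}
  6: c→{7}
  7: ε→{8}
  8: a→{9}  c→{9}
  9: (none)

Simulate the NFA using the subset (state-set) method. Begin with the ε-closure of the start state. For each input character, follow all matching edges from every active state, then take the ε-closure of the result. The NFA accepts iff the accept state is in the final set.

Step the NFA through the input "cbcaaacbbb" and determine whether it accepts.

S₀ = ε-closure({0}) = {0,2,4}
'c' @ 1: {}  — no active states
rest 'bcaaacbbb' ignored (set empty)
after full input: {}  (accept=9 not in)

Answer: REJECT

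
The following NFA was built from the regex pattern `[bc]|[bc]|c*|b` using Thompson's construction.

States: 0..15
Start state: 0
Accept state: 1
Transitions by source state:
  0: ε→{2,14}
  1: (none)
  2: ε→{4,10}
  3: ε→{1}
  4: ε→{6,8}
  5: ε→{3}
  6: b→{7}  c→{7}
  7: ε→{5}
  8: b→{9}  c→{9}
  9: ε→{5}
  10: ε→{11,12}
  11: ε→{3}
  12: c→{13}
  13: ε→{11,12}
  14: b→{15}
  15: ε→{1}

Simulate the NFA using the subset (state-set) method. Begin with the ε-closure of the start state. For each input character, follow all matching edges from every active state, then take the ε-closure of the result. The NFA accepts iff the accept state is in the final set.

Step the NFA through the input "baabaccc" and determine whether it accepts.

S₀ = ε-closure({0}) = {0,1,2,3,4,6,8,10,11,12,14}
'b' @ 1: {1,3,5,7,9,15}  [accepting]
'a' @ 2: {}  — no active states
rest 'abaccc' ignored (set empty)
final: {}; accept 1 not in set

Answer: REJECT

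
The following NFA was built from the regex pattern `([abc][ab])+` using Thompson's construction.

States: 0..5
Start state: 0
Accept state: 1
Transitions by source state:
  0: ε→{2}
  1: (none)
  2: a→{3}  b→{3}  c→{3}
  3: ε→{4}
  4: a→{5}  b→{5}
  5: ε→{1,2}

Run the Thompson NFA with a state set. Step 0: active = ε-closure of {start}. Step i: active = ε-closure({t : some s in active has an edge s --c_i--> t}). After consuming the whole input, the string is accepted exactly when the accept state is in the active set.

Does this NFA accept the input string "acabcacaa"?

S₀ = ε-closure({0}) = {0,2}
'a' @ 1: {3,4}
'c' @ 2: {}  — dead — no transitions
rest 'abcacaa' ignored (set empty)
end set {} — state 1 not in

Answer: REJECT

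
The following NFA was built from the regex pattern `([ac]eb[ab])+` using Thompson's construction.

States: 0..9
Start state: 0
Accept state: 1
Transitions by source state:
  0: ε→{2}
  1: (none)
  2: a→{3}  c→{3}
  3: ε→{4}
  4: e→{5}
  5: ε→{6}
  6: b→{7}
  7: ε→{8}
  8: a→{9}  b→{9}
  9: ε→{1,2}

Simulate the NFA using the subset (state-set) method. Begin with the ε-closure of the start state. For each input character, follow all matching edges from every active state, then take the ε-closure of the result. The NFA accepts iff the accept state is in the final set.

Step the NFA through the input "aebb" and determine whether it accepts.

Answer: ACCEPT

Trace:
S₀ = ε-closure({0}) = {0,2}
'a' @ 1: {3,4}
'e' @ 2: {5,6}
'b' @ 3: {7,8}
'b' @ 4: {1,2,9}  [accepting]
final: {1,2,9}; accept 1 in set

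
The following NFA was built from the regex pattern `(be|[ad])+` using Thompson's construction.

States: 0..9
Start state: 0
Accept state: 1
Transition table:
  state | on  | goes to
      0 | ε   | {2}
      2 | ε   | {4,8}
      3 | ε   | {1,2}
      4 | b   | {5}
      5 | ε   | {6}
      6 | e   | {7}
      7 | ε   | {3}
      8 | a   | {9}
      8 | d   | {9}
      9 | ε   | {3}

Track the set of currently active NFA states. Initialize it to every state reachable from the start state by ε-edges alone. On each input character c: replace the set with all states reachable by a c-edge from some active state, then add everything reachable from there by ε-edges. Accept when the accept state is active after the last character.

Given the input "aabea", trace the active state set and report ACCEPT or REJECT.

Answer: ACCEPT

Trace:
start: ε-closure({0}) = {0,2,4,8}
'a' @ 1: {1,2,3,4,8,9}  ✓accept
'a' @ 2: {1,2,3,4,8,9}  ✓accept
'b' @ 3: {5,6}
'e' @ 4: {1,2,3,4,7,8}  ✓accept
'a' @ 5: {1,2,3,4,8,9}  ✓accept
final: {1,2,3,4,8,9}; accept 1 in set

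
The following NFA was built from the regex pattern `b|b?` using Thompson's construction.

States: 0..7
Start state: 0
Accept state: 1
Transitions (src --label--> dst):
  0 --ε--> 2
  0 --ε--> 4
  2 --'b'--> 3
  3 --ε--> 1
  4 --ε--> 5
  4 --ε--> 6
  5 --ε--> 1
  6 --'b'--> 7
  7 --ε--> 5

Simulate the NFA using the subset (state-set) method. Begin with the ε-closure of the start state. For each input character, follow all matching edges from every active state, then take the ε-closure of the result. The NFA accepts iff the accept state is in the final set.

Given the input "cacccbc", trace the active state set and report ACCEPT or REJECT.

S₀ = ε-closure({0}) = {0,1,2,4,5,6}
'c' @ 1: {}  — dead — no transitions
rest 'acccbc' ignored (set empty)
end set {} — state 1 not in

Answer: REJECT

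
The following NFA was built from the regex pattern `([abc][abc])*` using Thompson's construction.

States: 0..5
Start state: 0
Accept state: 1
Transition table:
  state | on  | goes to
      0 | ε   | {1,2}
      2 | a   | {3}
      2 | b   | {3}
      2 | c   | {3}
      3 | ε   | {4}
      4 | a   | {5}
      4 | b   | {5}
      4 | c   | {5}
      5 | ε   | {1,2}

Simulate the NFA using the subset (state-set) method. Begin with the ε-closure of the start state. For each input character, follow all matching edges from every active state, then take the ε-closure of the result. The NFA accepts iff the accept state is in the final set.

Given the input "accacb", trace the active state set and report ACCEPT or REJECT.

initial (ε-close {0}): {0,1,2}
'a' @ 1: {3,4}
'c' @ 2: {1,2,5}  [accepting]
'c' @ 3: {3,4}
'a' @ 4: {1,2,5}  [accepting]
'c' @ 5: {3,4}
'b' @ 6: {1,2,5}  [accepting]
end set {1,2,5} — state 1 in

Answer: ACCEPT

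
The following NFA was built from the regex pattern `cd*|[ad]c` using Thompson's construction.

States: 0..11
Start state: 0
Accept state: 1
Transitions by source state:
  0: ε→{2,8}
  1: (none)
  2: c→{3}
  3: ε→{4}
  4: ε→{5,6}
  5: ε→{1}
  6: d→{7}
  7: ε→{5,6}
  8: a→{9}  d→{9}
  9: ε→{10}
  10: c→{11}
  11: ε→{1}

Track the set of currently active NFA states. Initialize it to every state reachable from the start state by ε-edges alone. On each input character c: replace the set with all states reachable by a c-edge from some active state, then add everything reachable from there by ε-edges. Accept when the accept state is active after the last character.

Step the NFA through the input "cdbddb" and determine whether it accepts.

S₀ = ε-closure({0}) = {0,2,8}
'c' @ 1: {1,3,4,5,6}  (accept∈set)
'd' @ 2: {1,5,6,7}  (accept∈set)
'b' @ 3: {}  — dead — no transitions
rest 'ddb' ignored (set empty)
final: {}; accept 1 not in set

Answer: REJECT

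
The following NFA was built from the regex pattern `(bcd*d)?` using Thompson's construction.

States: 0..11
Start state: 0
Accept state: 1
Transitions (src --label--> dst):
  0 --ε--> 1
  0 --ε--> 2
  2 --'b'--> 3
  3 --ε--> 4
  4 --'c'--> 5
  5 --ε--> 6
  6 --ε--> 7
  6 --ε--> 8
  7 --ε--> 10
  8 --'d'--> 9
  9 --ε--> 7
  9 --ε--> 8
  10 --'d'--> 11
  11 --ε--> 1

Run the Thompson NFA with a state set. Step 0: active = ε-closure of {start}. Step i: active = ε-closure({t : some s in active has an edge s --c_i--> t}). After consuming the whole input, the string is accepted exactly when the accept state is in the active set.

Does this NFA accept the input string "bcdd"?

S₀ = ε-closure({0}) = {0,1,2}
'b' @ 1: {3,4}
'c' @ 2: {5,6,7,8,10}
'd' @ 3: {1,7,8,9,10,11}  ✓accept
'd' @ 4: {1,7,8,9,10,11}  ✓accept
final: {1,7,8,9,10,11}; accept 1 in set

Answer: ACCEPT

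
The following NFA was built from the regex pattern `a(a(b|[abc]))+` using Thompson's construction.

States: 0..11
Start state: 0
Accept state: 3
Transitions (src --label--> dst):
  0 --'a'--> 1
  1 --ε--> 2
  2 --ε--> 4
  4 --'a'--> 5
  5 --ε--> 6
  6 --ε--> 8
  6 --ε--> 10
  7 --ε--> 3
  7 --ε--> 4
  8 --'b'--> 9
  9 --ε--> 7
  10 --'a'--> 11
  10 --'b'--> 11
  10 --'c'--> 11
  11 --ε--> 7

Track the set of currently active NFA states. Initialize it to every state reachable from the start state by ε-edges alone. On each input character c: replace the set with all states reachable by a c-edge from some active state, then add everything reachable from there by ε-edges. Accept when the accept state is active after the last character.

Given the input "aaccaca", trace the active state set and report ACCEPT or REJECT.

start: ε-closure({0}) = {0}
'a' @ 1: {1,2,4}
'a' @ 2: {5,6,8,10}
'c' @ 3: {3,4,7,11}  ✓accept
'c' @ 4: {}  — no active states
rest 'aca' ignored (set empty)
end set {} — state 3 not in

Answer: REJECT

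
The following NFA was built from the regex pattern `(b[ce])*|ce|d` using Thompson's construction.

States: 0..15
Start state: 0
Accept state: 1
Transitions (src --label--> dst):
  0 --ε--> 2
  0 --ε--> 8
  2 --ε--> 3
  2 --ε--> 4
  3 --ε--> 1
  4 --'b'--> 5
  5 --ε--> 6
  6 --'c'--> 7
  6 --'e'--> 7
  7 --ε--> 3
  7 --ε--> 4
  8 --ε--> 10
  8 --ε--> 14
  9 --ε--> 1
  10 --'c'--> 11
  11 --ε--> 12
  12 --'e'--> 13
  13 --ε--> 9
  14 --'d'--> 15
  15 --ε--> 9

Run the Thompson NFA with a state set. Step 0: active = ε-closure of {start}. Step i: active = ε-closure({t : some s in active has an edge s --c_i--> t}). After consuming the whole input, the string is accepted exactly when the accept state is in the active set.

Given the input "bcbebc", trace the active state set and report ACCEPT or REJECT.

Answer: ACCEPT

Derivation:
S₀ = ε-closure({0}) = {0,1,2,3,4,8,10,14}
'b' @ 1: {5,6}
'c' @ 2: {1,3,4,7}  (accept∈set)
'b' @ 3: {5,6}
'e' @ 4: {1,3,4,7}  (accept∈set)
'b' @ 5: {5,6}
'c' @ 6: {1,3,4,7}  (accept∈set)
after full input: {1,3,4,7}  (accept=1 in)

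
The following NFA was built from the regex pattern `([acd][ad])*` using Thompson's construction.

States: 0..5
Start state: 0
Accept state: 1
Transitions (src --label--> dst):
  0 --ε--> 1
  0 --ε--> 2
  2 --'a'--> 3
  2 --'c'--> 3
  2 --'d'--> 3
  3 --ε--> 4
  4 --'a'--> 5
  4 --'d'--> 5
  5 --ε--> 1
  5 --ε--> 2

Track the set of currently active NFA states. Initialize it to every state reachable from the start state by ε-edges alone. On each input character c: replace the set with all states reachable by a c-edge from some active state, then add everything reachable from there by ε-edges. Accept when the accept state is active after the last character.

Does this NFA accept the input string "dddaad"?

initial (ε-close {0}): {0,1,2}
'd' @ 1: {3,4}
'd' @ 2: {1,2,5}  (accept∈set)
'd' @ 3: {3,4}
'a' @ 4: {1,2,5}  (accept∈set)
'a' @ 5: {3,4}
'd' @ 6: {1,2,5}  (accept∈set)
after full input: {1,2,5}  (accept=1 in)

Answer: ACCEPT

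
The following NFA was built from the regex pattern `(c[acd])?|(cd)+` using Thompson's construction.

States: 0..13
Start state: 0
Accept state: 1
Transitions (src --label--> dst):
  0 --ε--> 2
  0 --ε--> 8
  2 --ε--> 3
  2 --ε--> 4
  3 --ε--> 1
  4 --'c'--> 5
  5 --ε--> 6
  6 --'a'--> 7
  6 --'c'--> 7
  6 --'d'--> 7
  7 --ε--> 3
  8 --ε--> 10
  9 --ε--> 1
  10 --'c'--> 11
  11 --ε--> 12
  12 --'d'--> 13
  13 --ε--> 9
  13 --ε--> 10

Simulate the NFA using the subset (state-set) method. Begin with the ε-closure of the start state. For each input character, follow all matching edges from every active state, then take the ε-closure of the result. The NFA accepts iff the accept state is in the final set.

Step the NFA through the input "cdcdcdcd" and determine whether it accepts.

Answer: ACCEPT

Trace:
start: ε-closure({0}) = {0,1,2,3,4,8,10}
'c' @ 1: {5,6,11,12}
'd' @ 2: {1,3,7,9,10,13}  [accepting]
'c' @ 3: {11,12}
'd' @ 4: {1,9,10,13}  [accepting]
'c' @ 5: {11,12}
'd' @ 6: {1,9,10,13}  [accepting]
'c' @ 7: {11,12}
'd' @ 8: {1,9,10,13}  [accepting]
after full input: {1,9,10,13}  (accept=1 in)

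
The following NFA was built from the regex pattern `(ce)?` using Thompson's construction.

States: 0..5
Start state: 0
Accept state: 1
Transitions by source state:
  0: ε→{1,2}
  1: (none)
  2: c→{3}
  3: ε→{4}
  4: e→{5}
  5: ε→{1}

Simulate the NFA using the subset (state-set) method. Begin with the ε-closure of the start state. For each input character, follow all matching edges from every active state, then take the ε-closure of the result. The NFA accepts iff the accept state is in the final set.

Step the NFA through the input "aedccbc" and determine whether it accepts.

start: ε-closure({0}) = {0,1,2}
'a' @ 1: {}  — dead — no transitions
rest 'edccbc' ignored (set empty)
final: {}; accept 1 not in set

Answer: REJECT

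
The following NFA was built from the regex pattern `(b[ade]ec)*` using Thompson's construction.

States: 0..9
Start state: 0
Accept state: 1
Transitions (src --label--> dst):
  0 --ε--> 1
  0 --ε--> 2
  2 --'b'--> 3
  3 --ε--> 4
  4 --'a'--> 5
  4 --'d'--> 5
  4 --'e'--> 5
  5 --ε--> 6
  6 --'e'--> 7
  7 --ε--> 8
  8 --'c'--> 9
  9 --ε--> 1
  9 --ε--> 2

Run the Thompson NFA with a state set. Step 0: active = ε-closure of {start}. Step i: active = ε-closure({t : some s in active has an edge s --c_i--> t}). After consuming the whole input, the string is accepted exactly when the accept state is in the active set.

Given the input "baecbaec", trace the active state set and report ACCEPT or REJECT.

Answer: ACCEPT

Derivation:
start: ε-closure({0}) = {0,1,2}
'b' @ 1: {3,4}
'a' @ 2: {5,6}
'e' @ 3: {7,8}
'c' @ 4: {1,2,9}  [accepting]
'b' @ 5: {3,4}
'a' @ 6: {5,6}
'e' @ 7: {7,8}
'c' @ 8: {1,2,9}  [accepting]
end set {1,2,9} — state 1 in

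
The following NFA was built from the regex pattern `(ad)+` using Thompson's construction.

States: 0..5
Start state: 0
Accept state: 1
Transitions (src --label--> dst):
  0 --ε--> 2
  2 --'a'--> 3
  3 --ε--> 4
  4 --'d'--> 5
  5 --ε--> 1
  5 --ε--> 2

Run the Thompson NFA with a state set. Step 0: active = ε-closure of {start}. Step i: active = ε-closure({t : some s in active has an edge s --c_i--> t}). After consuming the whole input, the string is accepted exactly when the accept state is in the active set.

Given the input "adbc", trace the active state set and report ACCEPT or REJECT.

initial (ε-close {0}): {0,2}
'a' @ 1: {3,4}
'd' @ 2: {1,2,5}  [accepting]
'b' @ 3: {}  — dead — no transitions
rest 'c' ignored (set empty)
end set {} — state 1 not in

Answer: REJECT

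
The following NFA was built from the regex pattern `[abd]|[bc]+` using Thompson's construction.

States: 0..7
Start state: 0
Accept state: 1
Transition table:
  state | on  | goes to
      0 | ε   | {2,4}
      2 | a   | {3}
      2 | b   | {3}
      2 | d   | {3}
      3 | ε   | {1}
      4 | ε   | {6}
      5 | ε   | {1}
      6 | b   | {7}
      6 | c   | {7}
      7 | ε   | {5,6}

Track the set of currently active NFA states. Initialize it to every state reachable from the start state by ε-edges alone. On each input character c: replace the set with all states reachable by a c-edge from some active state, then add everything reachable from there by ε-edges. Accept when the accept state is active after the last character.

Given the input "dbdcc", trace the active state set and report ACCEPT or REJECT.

Answer: REJECT

Derivation:
S₀ = ε-closure({0}) = {0,2,4,6}
'd' @ 1: {1,3}  (accept∈set)
'b' @ 2: {}  — no active states
rest 'dcc' ignored (set empty)
end set {} — state 1 not in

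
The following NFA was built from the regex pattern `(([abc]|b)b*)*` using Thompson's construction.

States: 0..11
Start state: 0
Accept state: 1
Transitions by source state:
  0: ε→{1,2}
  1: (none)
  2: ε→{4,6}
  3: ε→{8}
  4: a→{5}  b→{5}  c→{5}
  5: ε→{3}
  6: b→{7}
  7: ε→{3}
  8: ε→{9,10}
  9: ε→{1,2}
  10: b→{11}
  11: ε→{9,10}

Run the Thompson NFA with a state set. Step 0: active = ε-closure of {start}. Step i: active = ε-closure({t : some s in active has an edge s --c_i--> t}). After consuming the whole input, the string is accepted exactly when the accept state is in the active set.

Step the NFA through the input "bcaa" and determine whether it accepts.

initial (ε-close {0}): {0,1,2,4,6}
'b' @ 1: {1,2,3,4,5,6,7,8,9,10}  ✓accept
'c' @ 2: {1,2,3,4,5,6,8,9,10}  ✓accept
'a' @ 3: {1,2,3,4,5,6,8,9,10}  ✓accept
'a' @ 4: {1,2,3,4,5,6,8,9,10}  ✓accept
after full input: {1,2,3,4,5,6,8,9,10}  (accept=1 in)

Answer: ACCEPT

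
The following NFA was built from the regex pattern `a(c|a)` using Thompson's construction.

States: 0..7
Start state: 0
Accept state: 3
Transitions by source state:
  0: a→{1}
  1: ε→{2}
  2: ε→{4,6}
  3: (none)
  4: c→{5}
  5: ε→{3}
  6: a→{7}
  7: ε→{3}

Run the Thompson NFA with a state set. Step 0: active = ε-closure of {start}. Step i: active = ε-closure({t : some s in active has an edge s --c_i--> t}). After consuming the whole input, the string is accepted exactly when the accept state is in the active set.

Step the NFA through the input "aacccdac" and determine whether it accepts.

Answer: REJECT

Derivation:
start: ε-closure({0}) = {0}
'a' @ 1: {1,2,4,6}
'a' @ 2: {3,7}  (accept∈set)
'c' @ 3: {}  — state set empty
rest 'ccdac' ignored (set empty)
final: {}; accept 3 not in set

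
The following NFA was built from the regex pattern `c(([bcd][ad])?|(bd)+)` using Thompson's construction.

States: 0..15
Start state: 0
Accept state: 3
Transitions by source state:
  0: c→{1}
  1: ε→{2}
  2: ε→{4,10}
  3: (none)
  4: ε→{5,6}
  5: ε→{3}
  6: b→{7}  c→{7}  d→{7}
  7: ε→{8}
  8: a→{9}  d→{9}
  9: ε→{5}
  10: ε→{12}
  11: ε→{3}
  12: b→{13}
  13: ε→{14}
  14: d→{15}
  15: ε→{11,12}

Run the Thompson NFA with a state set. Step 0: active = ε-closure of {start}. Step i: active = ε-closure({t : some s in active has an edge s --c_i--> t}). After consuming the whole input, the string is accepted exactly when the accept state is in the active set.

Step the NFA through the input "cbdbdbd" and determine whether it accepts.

start: ε-closure({0}) = {0}
'c' @ 1: {1,2,3,4,5,6,10,12}  [accepting]
'b' @ 2: {7,8,13,14}
'd' @ 3: {3,5,9,11,12,15}  [accepting]
'b' @ 4: {13,14}
'd' @ 5: {3,11,12,15}  [accepting]
'b' @ 6: {13,14}
'd' @ 7: {3,11,12,15}  [accepting]
after full input: {3,11,12,15}  (accept=3 in)

Answer: ACCEPT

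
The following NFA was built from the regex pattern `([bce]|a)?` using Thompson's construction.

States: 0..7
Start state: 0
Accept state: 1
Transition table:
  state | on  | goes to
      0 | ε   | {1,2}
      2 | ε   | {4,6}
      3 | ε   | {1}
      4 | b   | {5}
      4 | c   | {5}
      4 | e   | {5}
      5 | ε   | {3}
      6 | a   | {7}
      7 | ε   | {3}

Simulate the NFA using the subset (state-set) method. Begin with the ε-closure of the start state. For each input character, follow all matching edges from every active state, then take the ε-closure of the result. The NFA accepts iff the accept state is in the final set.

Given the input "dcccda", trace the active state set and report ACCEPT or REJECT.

start: ε-closure({0}) = {0,1,2,4,6}
'd' @ 1: {}  — dead — no transitions
rest 'cccda' ignored (set empty)
final: {}; accept 1 not in set

Answer: REJECT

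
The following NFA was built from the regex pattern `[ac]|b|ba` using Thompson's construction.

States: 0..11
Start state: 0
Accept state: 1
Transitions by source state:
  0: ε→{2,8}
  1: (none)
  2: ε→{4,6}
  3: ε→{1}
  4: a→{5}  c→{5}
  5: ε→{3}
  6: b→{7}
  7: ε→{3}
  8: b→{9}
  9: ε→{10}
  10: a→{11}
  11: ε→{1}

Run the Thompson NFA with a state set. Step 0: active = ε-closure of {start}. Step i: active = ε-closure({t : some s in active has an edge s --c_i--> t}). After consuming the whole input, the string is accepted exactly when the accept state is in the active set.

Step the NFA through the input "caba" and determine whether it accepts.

Answer: REJECT

Trace:
start: ε-closure({0}) = {0,2,4,6,8}
'c' @ 1: {1,3,5}  [accepting]
'a' @ 2: {}  — no active states
rest 'ba' ignored (set empty)
final: {}; accept 1 not in set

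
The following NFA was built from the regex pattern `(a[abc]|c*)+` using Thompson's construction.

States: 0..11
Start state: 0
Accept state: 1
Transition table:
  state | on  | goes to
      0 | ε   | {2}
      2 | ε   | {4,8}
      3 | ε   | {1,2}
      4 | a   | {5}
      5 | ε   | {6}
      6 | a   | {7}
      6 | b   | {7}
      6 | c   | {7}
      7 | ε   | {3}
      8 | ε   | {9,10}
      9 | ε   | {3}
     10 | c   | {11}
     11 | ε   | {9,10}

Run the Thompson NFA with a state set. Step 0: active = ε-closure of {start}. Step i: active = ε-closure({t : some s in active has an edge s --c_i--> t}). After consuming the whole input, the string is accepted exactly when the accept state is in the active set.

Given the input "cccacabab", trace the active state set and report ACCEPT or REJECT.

Answer: ACCEPT

Trace:
S₀ = ε-closure({0}) = {0,1,2,3,4,8,9,10}
'c' @ 1: {1,2,3,4,8,9,10,11}  (accept∈set)
'c' @ 2: {1,2,3,4,8,9,10,11}  (accept∈set)
'c' @ 3: {1,2,3,4,8,9,10,11}  (accept∈set)
'a' @ 4: {5,6}
'c' @ 5: {1,2,3,4,7,8,9,10}  (accept∈set)
'a' @ 6: {5,6}
'b' @ 7: {1,2,3,4,7,8,9,10}  (accept∈set)
'a' @ 8: {5,6}
'b' @ 9: {1,2,3,4,7,8,9,10}  (accept∈set)
final: {1,2,3,4,7,8,9,10}; accept 1 in set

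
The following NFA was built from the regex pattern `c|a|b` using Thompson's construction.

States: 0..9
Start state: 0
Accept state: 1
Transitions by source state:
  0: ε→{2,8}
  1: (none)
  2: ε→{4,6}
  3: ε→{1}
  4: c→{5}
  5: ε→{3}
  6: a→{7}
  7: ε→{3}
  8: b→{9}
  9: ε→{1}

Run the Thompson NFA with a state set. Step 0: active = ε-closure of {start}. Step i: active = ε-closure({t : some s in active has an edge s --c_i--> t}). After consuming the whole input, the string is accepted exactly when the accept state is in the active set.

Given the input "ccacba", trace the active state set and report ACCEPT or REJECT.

start: ε-closure({0}) = {0,2,4,6,8}
'c' @ 1: {1,3,5}  ✓accept
'c' @ 2: {}  — state set empty
rest 'acba' ignored (set empty)
end set {} — state 1 not in

Answer: REJECT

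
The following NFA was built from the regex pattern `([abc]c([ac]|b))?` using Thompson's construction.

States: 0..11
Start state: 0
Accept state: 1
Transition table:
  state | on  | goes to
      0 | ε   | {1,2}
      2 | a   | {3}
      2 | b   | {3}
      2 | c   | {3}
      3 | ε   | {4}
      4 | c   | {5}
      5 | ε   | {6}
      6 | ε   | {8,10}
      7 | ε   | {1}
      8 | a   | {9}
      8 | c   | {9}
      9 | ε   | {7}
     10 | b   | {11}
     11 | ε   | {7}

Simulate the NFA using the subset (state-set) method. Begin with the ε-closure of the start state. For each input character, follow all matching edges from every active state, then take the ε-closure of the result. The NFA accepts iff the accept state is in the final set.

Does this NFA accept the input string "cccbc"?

start: ε-closure({0}) = {0,1,2}
'c' @ 1: {3,4}
'c' @ 2: {5,6,8,10}
'c' @ 3: {1,7,9}  (accept∈set)
'b' @ 4: {}  — no active states
rest 'c' ignored (set empty)
after full input: {}  (accept=1 not in)

Answer: REJECT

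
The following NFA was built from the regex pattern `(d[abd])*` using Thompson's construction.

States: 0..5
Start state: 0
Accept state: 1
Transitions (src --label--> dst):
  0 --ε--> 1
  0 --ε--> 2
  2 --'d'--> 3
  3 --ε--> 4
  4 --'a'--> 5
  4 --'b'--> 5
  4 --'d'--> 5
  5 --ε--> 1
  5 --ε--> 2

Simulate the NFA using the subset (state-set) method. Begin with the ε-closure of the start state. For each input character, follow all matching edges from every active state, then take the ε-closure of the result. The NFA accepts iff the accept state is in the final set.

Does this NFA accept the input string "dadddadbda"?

start: ε-closure({0}) = {0,1,2}
'd' @ 1: {3,4}
'a' @ 2: {1,2,5}  (accept∈set)
'd' @ 3: {3,4}
'd' @ 4: {1,2,5}  (accept∈set)
'd' @ 5: {3,4}
'a' @ 6: {1,2,5}  (accept∈set)
'd' @ 7: {3,4}
'b' @ 8: {1,2,5}  (accept∈set)
'd' @ 9: {3,4}
'a' @ 10: {1,2,5}  (accept∈set)
after full input: {1,2,5}  (accept=1 in)

Answer: ACCEPT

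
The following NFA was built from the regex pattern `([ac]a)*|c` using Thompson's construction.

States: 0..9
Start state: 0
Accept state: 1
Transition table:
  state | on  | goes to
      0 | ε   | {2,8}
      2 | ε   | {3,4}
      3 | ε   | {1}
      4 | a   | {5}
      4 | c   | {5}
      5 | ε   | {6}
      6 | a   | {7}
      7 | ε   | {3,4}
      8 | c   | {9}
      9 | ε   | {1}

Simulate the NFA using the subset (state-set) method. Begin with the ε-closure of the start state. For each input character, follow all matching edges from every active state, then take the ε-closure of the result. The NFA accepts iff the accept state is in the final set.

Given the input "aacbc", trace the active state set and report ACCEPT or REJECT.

S₀ = ε-closure({0}) = {0,1,2,3,4,8}
'a' @ 1: {5,6}
'a' @ 2: {1,3,4,7}  [accepting]
'c' @ 3: {5,6}
'b' @ 4: {}  — state set empty
rest 'c' ignored (set empty)
end set {} — state 1 not in

Answer: REJECT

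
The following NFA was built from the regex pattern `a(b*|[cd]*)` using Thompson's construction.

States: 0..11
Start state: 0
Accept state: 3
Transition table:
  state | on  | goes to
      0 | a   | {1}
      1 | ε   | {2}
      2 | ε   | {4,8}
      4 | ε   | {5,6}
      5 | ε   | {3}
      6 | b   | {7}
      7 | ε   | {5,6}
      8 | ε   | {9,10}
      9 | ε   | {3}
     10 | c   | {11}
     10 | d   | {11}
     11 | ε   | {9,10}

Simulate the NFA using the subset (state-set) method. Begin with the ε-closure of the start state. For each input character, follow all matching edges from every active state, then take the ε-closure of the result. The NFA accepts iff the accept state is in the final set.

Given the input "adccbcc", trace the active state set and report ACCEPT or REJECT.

Answer: REJECT

Derivation:
start: ε-closure({0}) = {0}
'a' @ 1: {1,2,3,4,5,6,8,9,10}  ✓accept
'd' @ 2: {3,9,10,11}  ✓accept
'c' @ 3: {3,9,10,11}  ✓accept
'c' @ 4: {3,9,10,11}  ✓accept
'b' @ 5: {}  — state set empty
rest 'cc' ignored (set empty)
final: {}; accept 3 not in set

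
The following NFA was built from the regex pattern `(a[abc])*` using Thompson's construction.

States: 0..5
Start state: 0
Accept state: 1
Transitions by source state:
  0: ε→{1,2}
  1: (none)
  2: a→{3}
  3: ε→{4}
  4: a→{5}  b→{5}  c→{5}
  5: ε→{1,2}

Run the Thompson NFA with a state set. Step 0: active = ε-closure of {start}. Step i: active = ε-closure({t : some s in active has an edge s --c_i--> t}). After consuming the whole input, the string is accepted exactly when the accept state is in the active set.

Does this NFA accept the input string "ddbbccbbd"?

start: ε-closure({0}) = {0,1,2}
'd' @ 1: {}  — dead — no transitions
rest 'dbbccbbd' ignored (set empty)
end set {} — state 1 not in

Answer: REJECT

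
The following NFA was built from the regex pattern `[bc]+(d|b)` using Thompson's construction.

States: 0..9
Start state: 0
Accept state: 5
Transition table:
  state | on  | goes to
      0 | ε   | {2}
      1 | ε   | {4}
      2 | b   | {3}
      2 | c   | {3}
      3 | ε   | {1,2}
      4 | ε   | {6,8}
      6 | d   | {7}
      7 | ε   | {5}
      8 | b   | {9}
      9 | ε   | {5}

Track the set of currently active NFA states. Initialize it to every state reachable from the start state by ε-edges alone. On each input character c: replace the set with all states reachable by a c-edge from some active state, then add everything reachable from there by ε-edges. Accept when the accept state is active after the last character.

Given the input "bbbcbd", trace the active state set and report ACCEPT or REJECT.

start: ε-closure({0}) = {0,2}
'b' @ 1: {1,2,3,4,6,8}
'b' @ 2: {1,2,3,4,5,6,8,9}  (accept∈set)
'b' @ 3: {1,2,3,4,5,6,8,9}  (accept∈set)
'c' @ 4: {1,2,3,4,6,8}
'b' @ 5: {1,2,3,4,5,6,8,9}  (accept∈set)
'd' @ 6: {5,7}  (accept∈set)
after full input: {5,7}  (accept=5 in)

Answer: ACCEPT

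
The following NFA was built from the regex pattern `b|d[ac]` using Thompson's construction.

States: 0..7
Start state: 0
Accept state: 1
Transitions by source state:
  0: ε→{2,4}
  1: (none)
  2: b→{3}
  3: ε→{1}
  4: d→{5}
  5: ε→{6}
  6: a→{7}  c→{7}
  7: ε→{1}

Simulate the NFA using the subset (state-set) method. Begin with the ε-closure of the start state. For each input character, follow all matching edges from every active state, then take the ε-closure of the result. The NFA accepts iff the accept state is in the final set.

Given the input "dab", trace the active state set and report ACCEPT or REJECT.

initial (ε-close {0}): {0,2,4}
'd' @ 1: {5,6}
'a' @ 2: {1,7}  [accepting]
'b' @ 3: {}  — state set empty
after full input: {}  (accept=1 not in)

Answer: REJECT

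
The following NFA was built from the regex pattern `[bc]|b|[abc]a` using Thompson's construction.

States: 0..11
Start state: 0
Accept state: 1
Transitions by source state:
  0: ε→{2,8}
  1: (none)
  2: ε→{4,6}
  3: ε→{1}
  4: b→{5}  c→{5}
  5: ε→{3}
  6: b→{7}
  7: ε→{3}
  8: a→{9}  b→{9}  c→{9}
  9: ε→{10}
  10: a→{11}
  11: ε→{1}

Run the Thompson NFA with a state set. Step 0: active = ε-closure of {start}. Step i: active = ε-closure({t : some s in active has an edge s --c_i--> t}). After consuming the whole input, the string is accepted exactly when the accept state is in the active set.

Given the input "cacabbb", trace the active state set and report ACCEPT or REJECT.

S₀ = ε-closure({0}) = {0,2,4,6,8}
'c' @ 1: {1,3,5,9,10}  (accept∈set)
'a' @ 2: {1,11}  (accept∈set)
'c' @ 3: {}  — no active states
rest 'abbb' ignored (set empty)
end set {} — state 1 not in

Answer: REJECT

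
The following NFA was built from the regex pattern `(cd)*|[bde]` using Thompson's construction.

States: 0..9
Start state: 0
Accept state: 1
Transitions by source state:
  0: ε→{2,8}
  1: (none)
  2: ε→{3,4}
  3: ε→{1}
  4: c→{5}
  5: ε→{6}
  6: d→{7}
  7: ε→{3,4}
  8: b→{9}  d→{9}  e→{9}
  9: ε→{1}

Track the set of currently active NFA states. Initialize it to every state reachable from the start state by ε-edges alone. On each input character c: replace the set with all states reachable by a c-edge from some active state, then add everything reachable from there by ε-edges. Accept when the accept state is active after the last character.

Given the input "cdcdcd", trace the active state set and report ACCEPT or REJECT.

S₀ = ε-closure({0}) = {0,1,2,3,4,8}
'c' @ 1: {5,6}
'd' @ 2: {1,3,4,7}  [accepting]
'c' @ 3: {5,6}
'd' @ 4: {1,3,4,7}  [accepting]
'c' @ 5: {5,6}
'd' @ 6: {1,3,4,7}  [accepting]
after full input: {1,3,4,7}  (accept=1 in)

Answer: ACCEPT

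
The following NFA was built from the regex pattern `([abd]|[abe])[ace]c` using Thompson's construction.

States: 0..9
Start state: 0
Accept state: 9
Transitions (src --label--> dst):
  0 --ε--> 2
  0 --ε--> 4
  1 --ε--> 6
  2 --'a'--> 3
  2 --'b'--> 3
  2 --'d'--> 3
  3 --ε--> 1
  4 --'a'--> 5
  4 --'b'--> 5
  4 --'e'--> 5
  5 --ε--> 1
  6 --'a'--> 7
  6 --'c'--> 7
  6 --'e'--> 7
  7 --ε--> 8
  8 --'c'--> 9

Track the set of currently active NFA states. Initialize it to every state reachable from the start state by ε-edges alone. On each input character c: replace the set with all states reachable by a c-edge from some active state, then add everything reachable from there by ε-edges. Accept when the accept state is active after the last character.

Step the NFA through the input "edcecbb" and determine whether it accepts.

S₀ = ε-closure({0}) = {0,2,4}
'e' @ 1: {1,5,6}
'd' @ 2: {}  — state set empty
rest 'cecbb' ignored (set empty)
after full input: {}  (accept=9 not in)

Answer: REJECT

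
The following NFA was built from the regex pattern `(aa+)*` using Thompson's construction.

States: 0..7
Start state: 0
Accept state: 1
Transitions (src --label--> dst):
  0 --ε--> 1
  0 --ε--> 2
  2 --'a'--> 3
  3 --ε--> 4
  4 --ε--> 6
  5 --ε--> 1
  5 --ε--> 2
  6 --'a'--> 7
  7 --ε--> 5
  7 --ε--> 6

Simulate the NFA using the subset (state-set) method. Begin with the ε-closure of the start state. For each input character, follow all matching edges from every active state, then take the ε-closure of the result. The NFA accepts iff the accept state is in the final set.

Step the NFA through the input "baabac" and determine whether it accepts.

initial (ε-close {0}): {0,1,2}
'b' @ 1: {}  — dead — no transitions
rest 'aabac' ignored (set empty)
after full input: {}  (accept=1 not in)

Answer: REJECT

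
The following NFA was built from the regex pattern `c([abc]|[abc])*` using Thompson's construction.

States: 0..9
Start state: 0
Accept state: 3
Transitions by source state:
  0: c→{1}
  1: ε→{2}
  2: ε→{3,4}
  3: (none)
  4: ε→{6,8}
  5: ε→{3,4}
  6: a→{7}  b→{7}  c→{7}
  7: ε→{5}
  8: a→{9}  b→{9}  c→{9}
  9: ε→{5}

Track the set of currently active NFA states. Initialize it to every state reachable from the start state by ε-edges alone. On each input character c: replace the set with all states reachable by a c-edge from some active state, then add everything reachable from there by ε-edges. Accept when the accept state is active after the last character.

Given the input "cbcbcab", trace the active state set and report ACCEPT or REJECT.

Answer: ACCEPT

Steps:
start: ε-closure({0}) = {0}
'c' @ 1: {1,2,3,4,6,8}  ✓accept
'b' @ 2: {3,4,5,6,7,8,9}  ✓accept
'c' @ 3: {3,4,5,6,7,8,9}  ✓accept
'b' @ 4: {3,4,5,6,7,8,9}  ✓accept
'c' @ 5: {3,4,5,6,7,8,9}  ✓accept
'a' @ 6: {3,4,5,6,7,8,9}  ✓accept
'b' @ 7: {3,4,5,6,7,8,9}  ✓accept
after full input: {3,4,5,6,7,8,9}  (accept=3 in)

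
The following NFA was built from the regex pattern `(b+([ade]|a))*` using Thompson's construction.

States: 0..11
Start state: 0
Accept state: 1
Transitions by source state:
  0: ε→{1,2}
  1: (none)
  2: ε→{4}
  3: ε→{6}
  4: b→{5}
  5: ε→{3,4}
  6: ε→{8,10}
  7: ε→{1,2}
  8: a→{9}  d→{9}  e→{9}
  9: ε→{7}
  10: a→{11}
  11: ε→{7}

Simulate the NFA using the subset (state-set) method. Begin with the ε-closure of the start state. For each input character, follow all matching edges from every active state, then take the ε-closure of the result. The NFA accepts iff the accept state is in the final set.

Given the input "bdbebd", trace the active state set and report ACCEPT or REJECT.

Answer: ACCEPT

Steps:
initial (ε-close {0}): {0,1,2,4}
'b' @ 1: {3,4,5,6,8,10}
'd' @ 2: {1,2,4,7,9}  (accept∈set)
'b' @ 3: {3,4,5,6,8,10}
'e' @ 4: {1,2,4,7,9}  (accept∈set)
'b' @ 5: {3,4,5,6,8,10}
'd' @ 6: {1,2,4,7,9}  (accept∈set)
after full input: {1,2,4,7,9}  (accept=1 in)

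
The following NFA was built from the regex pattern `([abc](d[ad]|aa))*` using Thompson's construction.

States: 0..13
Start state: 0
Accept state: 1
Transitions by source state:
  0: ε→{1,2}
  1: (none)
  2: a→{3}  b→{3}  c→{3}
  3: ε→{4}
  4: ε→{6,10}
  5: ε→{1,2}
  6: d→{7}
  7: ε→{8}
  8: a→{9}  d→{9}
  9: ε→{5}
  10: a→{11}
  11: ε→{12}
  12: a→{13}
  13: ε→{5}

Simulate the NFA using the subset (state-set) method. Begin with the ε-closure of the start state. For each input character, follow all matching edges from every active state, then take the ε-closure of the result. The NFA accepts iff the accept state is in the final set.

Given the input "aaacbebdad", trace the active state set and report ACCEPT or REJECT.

S₀ = ε-closure({0}) = {0,1,2}
'a' @ 1: {3,4,6,10}
'a' @ 2: {11,12}
'a' @ 3: {1,2,5,13}  ✓accept
'c' @ 4: {3,4,6,10}
'b' @ 5: {}  — state set empty
rest 'ebdad' ignored (set empty)
end set {} — state 1 not in

Answer: REJECT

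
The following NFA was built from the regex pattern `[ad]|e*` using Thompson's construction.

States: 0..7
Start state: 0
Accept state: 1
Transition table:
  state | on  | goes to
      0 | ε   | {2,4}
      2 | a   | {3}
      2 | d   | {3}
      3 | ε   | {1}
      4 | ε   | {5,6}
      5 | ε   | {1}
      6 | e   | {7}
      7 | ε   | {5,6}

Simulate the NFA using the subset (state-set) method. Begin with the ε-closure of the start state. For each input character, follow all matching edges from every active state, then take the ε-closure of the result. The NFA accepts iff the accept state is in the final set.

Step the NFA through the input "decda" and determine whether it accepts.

S₀ = ε-closure({0}) = {0,1,2,4,5,6}
'd' @ 1: {1,3}  [accepting]
'e' @ 2: {}  — state set empty
rest 'cda' ignored (set empty)
end set {} — state 1 not in

Answer: REJECT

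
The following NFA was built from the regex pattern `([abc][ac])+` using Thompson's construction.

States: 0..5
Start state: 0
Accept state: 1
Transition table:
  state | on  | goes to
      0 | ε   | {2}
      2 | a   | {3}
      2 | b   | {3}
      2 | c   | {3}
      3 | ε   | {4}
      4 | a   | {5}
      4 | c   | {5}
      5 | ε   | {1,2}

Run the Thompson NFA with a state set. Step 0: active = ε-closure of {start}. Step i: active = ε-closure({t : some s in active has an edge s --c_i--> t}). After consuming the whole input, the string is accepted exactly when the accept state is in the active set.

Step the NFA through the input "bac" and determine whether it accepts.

initial (ε-close {0}): {0,2}
'b' @ 1: {3,4}
'a' @ 2: {1,2,5}  [accepting]
'c' @ 3: {3,4}
end set {3,4} — state 1 not in

Answer: REJECT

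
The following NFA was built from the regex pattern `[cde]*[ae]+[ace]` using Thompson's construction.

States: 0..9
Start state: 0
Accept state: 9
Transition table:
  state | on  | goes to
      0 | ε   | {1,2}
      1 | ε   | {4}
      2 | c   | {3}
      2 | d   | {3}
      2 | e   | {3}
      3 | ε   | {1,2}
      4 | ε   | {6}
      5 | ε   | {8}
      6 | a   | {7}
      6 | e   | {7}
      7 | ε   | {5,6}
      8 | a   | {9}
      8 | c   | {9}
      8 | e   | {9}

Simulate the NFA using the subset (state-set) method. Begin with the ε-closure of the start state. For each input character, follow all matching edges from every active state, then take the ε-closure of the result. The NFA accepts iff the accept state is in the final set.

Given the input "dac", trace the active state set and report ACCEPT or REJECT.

start: ε-closure({0}) = {0,1,2,4,6}
'd' @ 1: {1,2,3,4,6}
'a' @ 2: {5,6,7,8}
'c' @ 3: {9}  ✓accept
final: {9}; accept 9 in set

Answer: ACCEPT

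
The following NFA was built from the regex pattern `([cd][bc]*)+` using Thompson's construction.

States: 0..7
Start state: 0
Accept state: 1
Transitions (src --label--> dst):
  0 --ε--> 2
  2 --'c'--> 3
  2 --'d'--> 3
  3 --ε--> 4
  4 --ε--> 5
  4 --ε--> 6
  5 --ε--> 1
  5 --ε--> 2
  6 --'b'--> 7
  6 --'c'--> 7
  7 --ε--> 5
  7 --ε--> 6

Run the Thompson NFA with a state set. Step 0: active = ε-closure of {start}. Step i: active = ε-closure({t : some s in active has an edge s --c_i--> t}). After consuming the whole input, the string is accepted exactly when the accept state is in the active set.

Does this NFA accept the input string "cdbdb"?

Answer: ACCEPT

Trace:
S₀ = ε-closure({0}) = {0,2}
'c' @ 1: {1,2,3,4,5,6}  (accept∈set)
'd' @ 2: {1,2,3,4,5,6}  (accept∈set)
'b' @ 3: {1,2,5,6,7}  (accept∈set)
'd' @ 4: {1,2,3,4,5,6}  (accept∈set)
'b' @ 5: {1,2,5,6,7}  (accept∈set)
end set {1,2,5,6,7} — state 1 in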